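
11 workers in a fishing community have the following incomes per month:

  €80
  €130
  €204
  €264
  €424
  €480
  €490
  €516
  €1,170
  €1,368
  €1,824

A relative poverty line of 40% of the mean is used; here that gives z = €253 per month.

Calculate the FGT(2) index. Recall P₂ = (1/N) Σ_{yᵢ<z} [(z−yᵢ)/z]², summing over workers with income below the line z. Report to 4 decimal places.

0.0674

Incomes under z: €80, €130, €204 (q = 3 of N = 11).
Normalized shortfalls: (253−80)/253 = 0.6838; (253−130)/253 = 0.4862; (253−204)/253 = 0.1937.
Squared: 0.4676; 0.2364; 0.0375.
Sum = 0.741443; P₂ = 0.741443 / 11 = 0.0674.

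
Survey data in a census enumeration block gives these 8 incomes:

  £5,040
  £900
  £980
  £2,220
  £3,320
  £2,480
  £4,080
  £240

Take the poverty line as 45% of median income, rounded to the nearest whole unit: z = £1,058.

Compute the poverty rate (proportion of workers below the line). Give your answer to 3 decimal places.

3 of the 8 workers have income below £1,058.
H = 3/8 = 0.375.

0.375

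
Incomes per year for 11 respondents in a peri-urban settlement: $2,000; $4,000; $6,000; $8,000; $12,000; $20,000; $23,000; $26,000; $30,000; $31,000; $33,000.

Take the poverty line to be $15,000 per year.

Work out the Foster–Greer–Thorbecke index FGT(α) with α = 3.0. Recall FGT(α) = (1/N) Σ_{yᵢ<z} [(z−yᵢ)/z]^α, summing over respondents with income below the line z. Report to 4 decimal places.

Below z: $2,000, $4,000, $6,000, $8,000, $12,000 (q = 5 of N = 11).
Shortfall ratios: (15000−2000)/15000 = 0.8667; (15000−4000)/15000 = 0.7333; (15000−6000)/15000 = 0.6000; (15000−8000)/15000 = 0.4667; (15000−12000)/15000 = 0.2000.
Raised to α = 3.0: 0.65096; 0.39437; 0.21600; 0.10163; 0.00800.
Sum = 1.370963; FGT(3.0) = 1.370963 / 11 = 0.1246.

0.1246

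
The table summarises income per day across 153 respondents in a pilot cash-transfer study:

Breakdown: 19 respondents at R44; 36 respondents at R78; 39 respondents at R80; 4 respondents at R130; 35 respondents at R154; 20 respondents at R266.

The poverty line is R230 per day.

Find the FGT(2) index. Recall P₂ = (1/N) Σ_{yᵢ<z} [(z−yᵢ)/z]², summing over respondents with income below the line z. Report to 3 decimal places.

Below the line: 19×R44, 36×R78, 39×R80, 4×R130, 35×R154 (q = 133 of N = 153).
Shortfall ratios: (230−44)/230 = 0.8087 (×19); (230−78)/230 = 0.6609 (×36); (230−80)/230 = 0.6522 (×39); (230−130)/230 = 0.4348 (×4); (230−154)/230 = 0.3304 (×35).
Squared: 0.6540 (×19); 0.4367 (×36); 0.4253 (×39); 0.1890 (×4); 0.1092 (×35).
Sum = 49.314329; P₂ = 49.314329 / 153 = 0.322.

0.322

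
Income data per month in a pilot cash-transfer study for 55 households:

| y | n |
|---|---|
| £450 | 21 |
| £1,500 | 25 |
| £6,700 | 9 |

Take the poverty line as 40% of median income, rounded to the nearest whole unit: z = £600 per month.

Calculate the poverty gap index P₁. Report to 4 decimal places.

Poor units: 21×£450 (q = 21 of N = 55).
Normalized shortfalls: (600−450)/600 = 0.2500 (×21).
Σ = 5.250000. Dividing by the full population N = 55 gives P₁ = 0.0955.

0.0955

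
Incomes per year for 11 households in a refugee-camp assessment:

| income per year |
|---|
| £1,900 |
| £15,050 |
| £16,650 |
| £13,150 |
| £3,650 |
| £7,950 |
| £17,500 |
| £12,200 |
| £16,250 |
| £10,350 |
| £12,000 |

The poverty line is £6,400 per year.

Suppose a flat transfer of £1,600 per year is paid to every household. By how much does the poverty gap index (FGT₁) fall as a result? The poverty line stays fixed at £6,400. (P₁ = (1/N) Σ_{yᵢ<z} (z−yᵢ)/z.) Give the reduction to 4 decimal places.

Before: below the line — £1,900, £3,650; poverty gap index (FGT₁) = 0.102983.
After the £1,600 transfer: below the line — £3,500, £5,250; poverty gap index (FGT₁) = 0.057528.
Reduction = 0.102983 − 0.057528 = 0.0455.

0.0455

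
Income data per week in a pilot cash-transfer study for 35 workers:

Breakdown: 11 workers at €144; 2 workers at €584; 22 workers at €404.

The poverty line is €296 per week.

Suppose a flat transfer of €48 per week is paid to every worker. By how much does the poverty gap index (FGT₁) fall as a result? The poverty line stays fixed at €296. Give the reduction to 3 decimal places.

Before: below the line — 11×€144; poverty gap index (FGT₁) = 0.16139.
After the €48 transfer: below the line — 11×€192; poverty gap index (FGT₁) = 0.11042.
Reduction = 0.16139 − 0.11042 = 0.051.

0.051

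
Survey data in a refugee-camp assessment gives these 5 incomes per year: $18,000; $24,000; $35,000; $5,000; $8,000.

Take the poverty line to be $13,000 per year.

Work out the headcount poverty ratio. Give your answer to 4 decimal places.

2 of the 5 households have income below $13,000.
H = 2/5 = 0.4000.

0.4000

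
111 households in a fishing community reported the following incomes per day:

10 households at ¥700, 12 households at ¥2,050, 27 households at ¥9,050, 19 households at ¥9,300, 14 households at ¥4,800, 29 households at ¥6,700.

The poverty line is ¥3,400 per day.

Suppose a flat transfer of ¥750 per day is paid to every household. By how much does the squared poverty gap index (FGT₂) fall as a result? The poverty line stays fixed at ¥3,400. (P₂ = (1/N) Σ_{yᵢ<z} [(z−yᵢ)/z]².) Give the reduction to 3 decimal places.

0.041

Before: below the line — 10×¥700, 12×¥2,050; squared poverty gap index (FGT₂) = 0.07386.
After the ¥750 transfer: below the line — 10×¥1,450, 12×¥2,800; squared poverty gap index (FGT₂) = 0.03300.
Reduction = 0.07386 − 0.03300 = 0.041.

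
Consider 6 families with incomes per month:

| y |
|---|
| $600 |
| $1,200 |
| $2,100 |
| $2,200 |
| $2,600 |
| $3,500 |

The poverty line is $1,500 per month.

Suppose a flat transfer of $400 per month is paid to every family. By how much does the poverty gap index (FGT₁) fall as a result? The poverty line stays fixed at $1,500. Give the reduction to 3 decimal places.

Before: below the line — $600, $1,200; poverty gap index (FGT₁) = 0.13333.
After the $400 transfer: below the line — $1,000; poverty gap index (FGT₁) = 0.05556.
Reduction = 0.13333 − 0.05556 = 0.078.

0.078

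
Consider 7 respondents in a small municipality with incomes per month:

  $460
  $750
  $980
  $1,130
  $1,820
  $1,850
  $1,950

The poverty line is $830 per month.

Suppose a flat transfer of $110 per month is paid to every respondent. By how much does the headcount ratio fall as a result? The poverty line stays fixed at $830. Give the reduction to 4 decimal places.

0.1429

Before: below the line — $460, $750; headcount ratio = 0.285714.
After the $110 transfer: below the line — $570; headcount ratio = 0.142857.
Reduction = 0.285714 − 0.142857 = 0.1429.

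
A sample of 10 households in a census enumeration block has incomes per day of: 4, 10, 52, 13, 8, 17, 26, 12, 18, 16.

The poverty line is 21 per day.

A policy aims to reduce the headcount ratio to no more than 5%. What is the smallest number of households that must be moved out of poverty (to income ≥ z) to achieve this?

Currently q = 8 of N = 10 are below the line (H = 0.800).
A headcount ratio of at most 5% allows at most ⌊0.05 × 10⌋ = 0 poor households.
So at least 8 − 0 = 8 must be lifted.

8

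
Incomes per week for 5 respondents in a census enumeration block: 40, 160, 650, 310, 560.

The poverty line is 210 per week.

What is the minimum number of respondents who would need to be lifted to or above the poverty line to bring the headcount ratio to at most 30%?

1

Currently q = 2 of N = 5 are below the line (H = 0.400).
A headcount ratio of at most 30% allows at most ⌊0.30 × 5⌋ = 1 poor respondents.
So at least 2 − 1 = 1 must be lifted.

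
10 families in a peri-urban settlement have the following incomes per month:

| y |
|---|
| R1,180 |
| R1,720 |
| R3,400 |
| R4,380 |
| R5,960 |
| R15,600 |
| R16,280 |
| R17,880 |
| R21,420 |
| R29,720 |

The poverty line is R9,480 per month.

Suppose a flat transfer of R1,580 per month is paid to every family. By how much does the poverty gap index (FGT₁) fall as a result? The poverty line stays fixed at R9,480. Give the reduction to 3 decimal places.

0.083

Before: below the line — R1,180, R1,720, R3,400, R4,380, R5,960; poverty gap index (FGT₁) = 0.32447.
After the R1,580 transfer: below the line — R2,760, R3,300, R4,980, R5,960, R7,540; poverty gap index (FGT₁) = 0.24114.
Reduction = 0.32447 − 0.24114 = 0.083.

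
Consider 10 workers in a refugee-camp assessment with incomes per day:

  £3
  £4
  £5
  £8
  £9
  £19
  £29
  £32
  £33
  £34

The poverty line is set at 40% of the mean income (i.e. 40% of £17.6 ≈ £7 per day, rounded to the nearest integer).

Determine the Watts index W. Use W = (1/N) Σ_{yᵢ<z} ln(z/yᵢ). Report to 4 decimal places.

Below z: £3, £4, £5 (q = 3 of N = 10).
Log shortfalls: ln(7/3) = 0.8473; ln(7/4) = 0.5596; ln(7/5) = 0.3365.
W = 1.743386 / 10 = 0.1743.

0.1743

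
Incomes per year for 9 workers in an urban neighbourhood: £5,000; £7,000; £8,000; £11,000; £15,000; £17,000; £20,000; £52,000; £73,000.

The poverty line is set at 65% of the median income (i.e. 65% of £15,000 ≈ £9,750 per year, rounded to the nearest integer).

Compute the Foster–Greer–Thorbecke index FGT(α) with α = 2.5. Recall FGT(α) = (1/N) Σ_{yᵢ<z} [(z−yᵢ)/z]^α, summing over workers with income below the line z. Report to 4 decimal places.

0.0246

Incomes under z: £5,000, £7,000, £8,000 (q = 3 of N = 9).
Shortfall ratios: (9750−5000)/9750 = 0.4872; (9750−7000)/9750 = 0.2821; (9750−8000)/9750 = 0.1795.
Raised to α = 2.5: 0.16566; 0.04225; 0.01365.
Sum = 0.221560; FGT(2.5) = 0.221560 / 9 = 0.0246.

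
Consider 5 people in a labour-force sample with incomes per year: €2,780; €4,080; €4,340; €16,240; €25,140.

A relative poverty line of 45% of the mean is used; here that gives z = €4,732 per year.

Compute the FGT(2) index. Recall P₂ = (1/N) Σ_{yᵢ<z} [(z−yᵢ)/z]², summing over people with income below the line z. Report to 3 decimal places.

Below z: €2,780, €4,080, €4,340 (q = 3 of N = 5).
Shortfall ratios: (4732−2780)/4732 = 0.4125; (4732−4080)/4732 = 0.1378; (4732−4340)/4732 = 0.0828.
Squared: 0.1702; 0.0190; 0.0069.
Sum = 0.196012; P₂ = 0.196012 / 5 = 0.039.

0.039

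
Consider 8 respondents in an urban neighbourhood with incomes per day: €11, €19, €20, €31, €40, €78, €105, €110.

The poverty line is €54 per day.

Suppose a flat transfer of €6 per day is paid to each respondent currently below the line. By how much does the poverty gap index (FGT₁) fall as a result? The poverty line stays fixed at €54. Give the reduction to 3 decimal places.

0.069

Before: below the line — €11, €19, €20, €31, €40; poverty gap index (FGT₁) = 0.34491.
After the €6 transfer: below the line — €17, €25, €26, €37, €46; poverty gap index (FGT₁) = 0.27546.
Reduction = 0.34491 − 0.27546 = 0.069.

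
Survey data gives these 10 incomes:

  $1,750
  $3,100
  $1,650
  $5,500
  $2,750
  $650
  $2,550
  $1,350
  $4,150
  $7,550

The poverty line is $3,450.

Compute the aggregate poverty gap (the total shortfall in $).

Poor units: $650, $1,350, $1,650, $1,750, $2,550, $2,750, $3,100 (q = 7 of N = 10).
Individual gaps: 3450−650 = 2800; 3450−1350 = 2100; 3450−1650 = 1800; 3450−1750 = 1700; 3450−2550 = 900; 3450−2750 = 700; 3450−3100 = 350.
Aggregate gap = $10,350.

$10,350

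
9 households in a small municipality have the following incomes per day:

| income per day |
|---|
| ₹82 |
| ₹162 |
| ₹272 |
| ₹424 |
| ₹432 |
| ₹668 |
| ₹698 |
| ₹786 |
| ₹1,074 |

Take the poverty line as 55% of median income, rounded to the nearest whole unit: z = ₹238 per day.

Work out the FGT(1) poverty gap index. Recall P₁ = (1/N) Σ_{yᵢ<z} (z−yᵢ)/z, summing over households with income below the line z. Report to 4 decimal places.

0.1083

Below the line: ₹82, ₹162 (q = 2 of N = 9).
Gap ratios (z−y)/z: (238−82)/238 = 0.6555; (238−162)/238 = 0.3193.
Sum of shortfalls = 0.974790; P₁ averages over all N: 0.974790 / 9 = 0.1083.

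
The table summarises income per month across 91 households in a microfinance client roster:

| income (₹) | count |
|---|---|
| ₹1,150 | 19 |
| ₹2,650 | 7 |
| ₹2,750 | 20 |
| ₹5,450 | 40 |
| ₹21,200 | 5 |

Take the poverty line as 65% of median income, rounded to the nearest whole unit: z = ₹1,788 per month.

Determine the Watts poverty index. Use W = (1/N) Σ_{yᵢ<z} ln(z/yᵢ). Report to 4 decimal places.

0.0921

Below the line: 19×₹1,150 (q = 19 of N = 91).
ln(z/y) terms: ln(1788/1150) = 0.4413 (×19).
W = 8.385379 / 91 = 0.0921.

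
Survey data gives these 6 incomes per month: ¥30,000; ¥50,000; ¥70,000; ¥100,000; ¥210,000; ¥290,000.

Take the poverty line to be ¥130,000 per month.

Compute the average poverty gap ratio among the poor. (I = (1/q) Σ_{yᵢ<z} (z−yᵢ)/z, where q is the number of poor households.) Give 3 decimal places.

0.519

Below the line: ¥30,000, ¥50,000, ¥70,000, ¥100,000 (q = 4 of N = 6).
Shortfall ratios (z−y)/z: 0.7692, 0.6154, 0.4615, 0.2308; sum = 2.076923.
The income-gap ratio divides by q (the poor only): 2.076923 / 4 = 0.519.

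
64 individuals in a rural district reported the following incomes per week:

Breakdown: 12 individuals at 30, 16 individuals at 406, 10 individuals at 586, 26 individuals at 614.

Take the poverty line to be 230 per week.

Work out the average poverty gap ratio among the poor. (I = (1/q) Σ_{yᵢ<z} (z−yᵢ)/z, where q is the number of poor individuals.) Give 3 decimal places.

0.870

Poor units: 12×30 (q = 12 of N = 64).
Shortfall ratios (z−y)/z: 0.8696 (×12); sum = 10.434783.
The income-gap ratio divides by q (the poor only): 10.434783 / 12 = 0.870.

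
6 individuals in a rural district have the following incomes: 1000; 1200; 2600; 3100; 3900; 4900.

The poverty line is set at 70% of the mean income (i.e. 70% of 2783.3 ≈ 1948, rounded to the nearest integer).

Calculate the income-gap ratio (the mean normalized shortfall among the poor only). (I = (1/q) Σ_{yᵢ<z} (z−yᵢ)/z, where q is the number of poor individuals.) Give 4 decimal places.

Poor units: 1000, 1200 (q = 2 of N = 6).
Relative gaps: 0.4867, 0.3840; sum = 0.870637.
I averages over the q = 2 poor units only: 0.870637 / 2 = 0.4353.

0.4353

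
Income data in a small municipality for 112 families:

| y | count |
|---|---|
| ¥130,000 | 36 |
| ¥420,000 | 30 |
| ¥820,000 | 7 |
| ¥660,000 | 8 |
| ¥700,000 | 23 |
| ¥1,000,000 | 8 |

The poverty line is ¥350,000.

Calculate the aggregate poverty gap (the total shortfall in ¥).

¥7,920,000

Poor units: 36×¥130,000 (q = 36 of N = 112).
Individual gaps: 36×(350000−130000) = 7920000.
Aggregate gap = ¥7,920,000.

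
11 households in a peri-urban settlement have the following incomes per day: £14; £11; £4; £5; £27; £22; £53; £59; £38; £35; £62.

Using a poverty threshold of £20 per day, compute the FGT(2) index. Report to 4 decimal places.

0.1359

Below the line: £4, £5, £11, £14 (q = 4 of N = 11).
Relative gaps: (20−4)/20 = 0.8000; (20−5)/20 = 0.7500; (20−11)/20 = 0.4500; (20−14)/20 = 0.3000.
Squared: 0.6400; 0.5625; 0.2025; 0.0900.
Sum = 1.495000; P₂ = 1.495000 / 11 = 0.1359.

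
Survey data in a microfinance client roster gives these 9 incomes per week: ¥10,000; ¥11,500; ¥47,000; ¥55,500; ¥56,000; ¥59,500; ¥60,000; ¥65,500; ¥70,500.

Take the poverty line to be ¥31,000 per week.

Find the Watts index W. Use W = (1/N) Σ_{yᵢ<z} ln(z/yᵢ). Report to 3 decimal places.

Below z: ¥10,000, ¥11,500 (q = 2 of N = 9).
ln(z/y) terms: ln(31000/10000) = 1.1314; ln(31000/11500) = 0.9916.
W = 2.123042 / 9 = 0.236.

0.236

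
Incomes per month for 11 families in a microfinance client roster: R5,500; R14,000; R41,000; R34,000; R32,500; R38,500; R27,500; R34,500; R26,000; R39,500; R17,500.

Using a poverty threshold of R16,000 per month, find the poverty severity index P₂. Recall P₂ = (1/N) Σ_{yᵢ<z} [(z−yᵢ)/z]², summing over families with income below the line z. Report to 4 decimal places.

Below z: R5,500, R14,000 (q = 2 of N = 11).
Gap ratios (z−y)/z: (16000−5500)/16000 = 0.6562; (16000−14000)/16000 = 0.1250.
Squared: 0.4307; 0.0156.
Sum = 0.446289; P₂ = 0.446289 / 11 = 0.0406.

0.0406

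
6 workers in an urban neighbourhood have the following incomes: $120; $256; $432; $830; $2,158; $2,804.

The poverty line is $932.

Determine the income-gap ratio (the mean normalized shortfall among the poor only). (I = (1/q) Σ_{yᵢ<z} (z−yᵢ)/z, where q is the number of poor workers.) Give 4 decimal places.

Below z: $120, $256, $432, $830 (q = 4 of N = 6).
Shortfall ratios (z−y)/z: 0.8712, 0.7253, 0.5365, 0.1094; sum = 2.242489.
The income-gap ratio divides by q (the poor only): 2.242489 / 4 = 0.5606.

0.5606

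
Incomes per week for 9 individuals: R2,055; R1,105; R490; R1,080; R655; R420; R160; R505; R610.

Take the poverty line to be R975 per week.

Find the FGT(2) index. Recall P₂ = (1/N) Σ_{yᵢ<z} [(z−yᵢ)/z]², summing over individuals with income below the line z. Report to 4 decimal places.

Below the line: R160, R420, R490, R505, R610, R655 (q = 6 of N = 9).
Relative gaps: (975−160)/975 = 0.8359; (975−420)/975 = 0.5692; (975−490)/975 = 0.4974; (975−505)/975 = 0.4821; (975−610)/975 = 0.3744; (975−655)/975 = 0.3282.
Squared: 0.6987; 0.3240; 0.2474; 0.2324; 0.1401; 0.1077.
Sum = 1.750427; P₂ = 1.750427 / 9 = 0.1945.

0.1945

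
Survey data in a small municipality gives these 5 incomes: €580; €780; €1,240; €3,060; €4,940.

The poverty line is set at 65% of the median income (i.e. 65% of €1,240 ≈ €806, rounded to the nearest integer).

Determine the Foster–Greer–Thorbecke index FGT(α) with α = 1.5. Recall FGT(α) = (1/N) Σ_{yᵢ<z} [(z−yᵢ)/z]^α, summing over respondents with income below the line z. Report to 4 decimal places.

Incomes under z: €580, €780 (q = 2 of N = 5).
Normalized shortfalls: (806−580)/806 = 0.2804; (806−780)/806 = 0.0323.
Raised to α = 1.5: 0.14848; 0.00579.
Sum = 0.154271; FGT(1.5) = 0.154271 / 5 = 0.0309.

0.0309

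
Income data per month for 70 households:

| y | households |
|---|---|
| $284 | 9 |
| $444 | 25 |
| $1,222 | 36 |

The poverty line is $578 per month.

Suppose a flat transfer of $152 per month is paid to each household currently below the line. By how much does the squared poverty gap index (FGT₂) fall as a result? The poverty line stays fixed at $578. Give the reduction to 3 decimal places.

Before: below the line — 9×$284, 25×$444; squared poverty gap index (FGT₂) = 0.05246.
After the $152 transfer: below the line — 9×$436; squared poverty gap index (FGT₂) = 0.00776.
Reduction = 0.05246 − 0.00776 = 0.045.

0.045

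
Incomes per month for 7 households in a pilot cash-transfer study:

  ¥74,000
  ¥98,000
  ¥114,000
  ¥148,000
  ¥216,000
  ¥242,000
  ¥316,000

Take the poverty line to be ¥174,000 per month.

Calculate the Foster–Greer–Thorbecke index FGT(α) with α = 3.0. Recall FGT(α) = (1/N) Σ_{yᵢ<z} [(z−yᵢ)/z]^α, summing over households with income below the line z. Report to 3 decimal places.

0.045

Below the line: ¥74,000, ¥98,000, ¥114,000, ¥148,000 (q = 4 of N = 7).
Relative gaps: (174000−74000)/174000 = 0.5747; (174000−98000)/174000 = 0.4368; (174000−114000)/174000 = 0.3448; (174000−148000)/174000 = 0.1494.
Raised to α = 3.0: 0.18982; 0.08333; 0.04100; 0.00334.
Sum = 0.317491; FGT(3.0) = 0.317491 / 7 = 0.045.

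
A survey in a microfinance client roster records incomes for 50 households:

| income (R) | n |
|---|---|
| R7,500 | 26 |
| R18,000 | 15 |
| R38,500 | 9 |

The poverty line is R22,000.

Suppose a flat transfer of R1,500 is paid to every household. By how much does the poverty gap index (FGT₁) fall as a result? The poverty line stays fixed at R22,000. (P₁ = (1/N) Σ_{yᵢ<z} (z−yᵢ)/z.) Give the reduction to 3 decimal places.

Before: below the line — 26×R7,500, 15×R18,000; poverty gap index (FGT₁) = 0.39727.
After the R1,500 transfer: below the line — 26×R9,000, 15×R19,500; poverty gap index (FGT₁) = 0.34136.
Reduction = 0.39727 − 0.34136 = 0.056.

0.056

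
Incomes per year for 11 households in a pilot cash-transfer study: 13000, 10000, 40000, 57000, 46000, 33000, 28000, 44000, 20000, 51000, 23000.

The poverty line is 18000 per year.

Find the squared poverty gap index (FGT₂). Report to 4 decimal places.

0.0250

Poor units: 10000, 13000 (q = 2 of N = 11).
Normalized shortfalls: (18000−10000)/18000 = 0.4444; (18000−13000)/18000 = 0.2778.
Squared: 0.1975; 0.0772.
Sum = 0.274691; P₂ = 0.274691 / 11 = 0.0250.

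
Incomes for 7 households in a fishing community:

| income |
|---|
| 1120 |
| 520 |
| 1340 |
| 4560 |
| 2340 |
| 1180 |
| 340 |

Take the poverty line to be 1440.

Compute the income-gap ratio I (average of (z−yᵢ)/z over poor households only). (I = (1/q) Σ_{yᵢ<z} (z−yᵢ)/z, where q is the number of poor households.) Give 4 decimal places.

Below the line: 340, 520, 1120, 1180, 1340 (q = 5 of N = 7).
Shortfall ratios (z−y)/z: 0.7639, 0.6389, 0.2222, 0.1806, 0.0694; sum = 1.875000.
The income-gap ratio divides by q (the poor only): 1.875000 / 5 = 0.3750.

0.3750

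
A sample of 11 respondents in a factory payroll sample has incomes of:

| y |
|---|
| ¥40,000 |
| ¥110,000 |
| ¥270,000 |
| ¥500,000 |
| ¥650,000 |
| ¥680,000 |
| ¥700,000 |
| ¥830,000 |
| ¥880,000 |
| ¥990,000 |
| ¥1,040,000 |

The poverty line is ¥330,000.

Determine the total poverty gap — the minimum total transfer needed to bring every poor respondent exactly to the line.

Below the line: ¥40,000, ¥110,000, ¥270,000 (q = 3 of N = 11).
Individual gaps: 330000−40000 = 290000; 330000−110000 = 220000; 330000−270000 = 60000.
Aggregate gap = ¥570,000.

¥570,000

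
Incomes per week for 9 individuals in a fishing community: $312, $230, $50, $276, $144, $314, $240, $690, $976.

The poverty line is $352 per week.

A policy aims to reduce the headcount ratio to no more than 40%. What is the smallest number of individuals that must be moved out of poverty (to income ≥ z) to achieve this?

Currently q = 7 of N = 9 are below the line (H = 0.778).
A headcount ratio of at most 40% allows at most ⌊0.40 × 9⌋ = 3 poor individuals.
So at least 7 − 3 = 4 must be lifted.

4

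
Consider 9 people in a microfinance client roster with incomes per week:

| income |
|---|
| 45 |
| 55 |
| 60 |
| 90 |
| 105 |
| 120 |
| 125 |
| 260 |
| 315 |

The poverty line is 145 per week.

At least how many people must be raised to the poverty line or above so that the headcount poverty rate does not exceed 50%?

3

Currently q = 7 of N = 9 are below the line (H = 0.778).
A headcount ratio of at most 50% allows at most ⌊0.50 × 9⌋ = 4 poor people.
So at least 7 − 4 = 3 must be lifted.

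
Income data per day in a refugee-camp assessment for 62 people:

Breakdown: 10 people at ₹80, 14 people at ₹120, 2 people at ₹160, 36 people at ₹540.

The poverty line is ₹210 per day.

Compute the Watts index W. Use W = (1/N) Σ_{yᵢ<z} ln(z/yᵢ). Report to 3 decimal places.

0.291

Below the line: 10×₹80, 14×₹120, 2×₹160 (q = 26 of N = 62).
ln(z/y) terms: ln(210/80) = 0.9651 (×10); ln(210/120) = 0.5596 (×14); ln(210/160) = 0.2719 (×2).
W = 18.029297 / 62 = 0.291.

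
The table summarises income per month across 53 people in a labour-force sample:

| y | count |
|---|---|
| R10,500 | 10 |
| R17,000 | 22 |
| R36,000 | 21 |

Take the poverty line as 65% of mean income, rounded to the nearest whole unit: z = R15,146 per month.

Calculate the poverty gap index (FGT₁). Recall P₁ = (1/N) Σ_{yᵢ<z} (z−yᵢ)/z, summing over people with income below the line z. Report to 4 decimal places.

Poor units: 10×R10,500 (q = 10 of N = 53).
Gap ratios (z−y)/z: (15146−10500)/15146 = 0.3067 (×10).
Sum of shortfalls = 3.067477; P₁ averages over all N: 3.067477 / 53 = 0.0579.

0.0579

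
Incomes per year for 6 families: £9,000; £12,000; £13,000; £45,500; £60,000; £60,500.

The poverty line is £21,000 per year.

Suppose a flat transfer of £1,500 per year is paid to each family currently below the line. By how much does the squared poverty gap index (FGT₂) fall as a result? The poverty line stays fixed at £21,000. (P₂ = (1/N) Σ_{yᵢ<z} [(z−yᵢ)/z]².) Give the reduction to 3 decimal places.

Before: below the line — £9,000, £12,000, £13,000; squared poverty gap index (FGT₂) = 0.10922.
After the £1,500 transfer: below the line — £10,500, £13,500, £14,500; squared poverty gap index (FGT₂) = 0.07889.
Reduction = 0.10922 − 0.07889 = 0.030.

0.030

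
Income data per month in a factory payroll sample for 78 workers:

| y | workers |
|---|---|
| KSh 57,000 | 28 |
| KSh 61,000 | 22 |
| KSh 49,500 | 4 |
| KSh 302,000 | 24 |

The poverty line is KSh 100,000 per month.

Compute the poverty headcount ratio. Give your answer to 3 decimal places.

0.692

54 of the 78 workers have income below KSh 100,000.
H = 54/78 = 0.692.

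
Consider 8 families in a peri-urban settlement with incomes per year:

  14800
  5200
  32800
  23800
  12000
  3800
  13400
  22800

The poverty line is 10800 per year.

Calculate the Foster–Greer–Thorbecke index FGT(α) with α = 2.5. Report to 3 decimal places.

0.066

Incomes under z: 3800, 5200 (q = 2 of N = 8).
Relative gaps: (10800−3800)/10800 = 0.6481; (10800−5200)/10800 = 0.5185.
Raised to α = 2.5: 0.33821; 0.19360.
Sum = 0.531812; FGT(2.5) = 0.531812 / 8 = 0.066.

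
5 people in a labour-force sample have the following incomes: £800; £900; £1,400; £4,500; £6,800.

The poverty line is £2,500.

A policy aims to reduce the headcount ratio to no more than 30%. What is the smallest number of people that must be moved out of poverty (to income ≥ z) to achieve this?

2

Currently q = 3 of N = 5 are below the line (H = 0.600).
A headcount ratio of at most 30% allows at most ⌊0.30 × 5⌋ = 1 poor people.
So at least 3 − 1 = 2 must be lifted.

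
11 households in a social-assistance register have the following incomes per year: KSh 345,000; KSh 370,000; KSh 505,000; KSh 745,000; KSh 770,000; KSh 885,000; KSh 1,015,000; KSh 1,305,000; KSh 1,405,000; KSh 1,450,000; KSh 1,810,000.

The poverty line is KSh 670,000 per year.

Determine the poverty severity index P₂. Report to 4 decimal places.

0.0451

Below z: KSh 345,000, KSh 370,000, KSh 505,000 (q = 3 of N = 11).
Normalized shortfalls: (670000−345000)/670000 = 0.4851; (670000−370000)/670000 = 0.4478; (670000−505000)/670000 = 0.2463.
Squared: 0.2353; 0.2005; 0.0606.
Sum = 0.496436; P₂ = 0.496436 / 11 = 0.0451.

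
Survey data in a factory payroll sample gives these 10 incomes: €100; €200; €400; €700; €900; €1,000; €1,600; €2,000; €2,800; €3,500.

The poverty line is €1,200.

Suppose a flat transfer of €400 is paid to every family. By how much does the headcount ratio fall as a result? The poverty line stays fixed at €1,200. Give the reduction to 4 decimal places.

0.2000

Before: below the line — €100, €200, €400, €700, €900, €1,000; headcount ratio = 0.600000.
After the €400 transfer: below the line — €500, €600, €800, €1,100; headcount ratio = 0.400000.
Reduction = 0.600000 − 0.400000 = 0.2000.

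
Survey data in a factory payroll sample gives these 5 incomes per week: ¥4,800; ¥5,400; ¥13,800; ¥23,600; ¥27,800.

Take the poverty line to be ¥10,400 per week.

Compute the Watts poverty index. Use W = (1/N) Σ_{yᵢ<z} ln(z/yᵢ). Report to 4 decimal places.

Below z: ¥4,800, ¥5,400 (q = 2 of N = 5).
Log gaps: ln(10400/4800) = 0.7732; ln(10400/5400) = 0.6554.
W = 1.428597 / 5 = 0.2857.

0.2857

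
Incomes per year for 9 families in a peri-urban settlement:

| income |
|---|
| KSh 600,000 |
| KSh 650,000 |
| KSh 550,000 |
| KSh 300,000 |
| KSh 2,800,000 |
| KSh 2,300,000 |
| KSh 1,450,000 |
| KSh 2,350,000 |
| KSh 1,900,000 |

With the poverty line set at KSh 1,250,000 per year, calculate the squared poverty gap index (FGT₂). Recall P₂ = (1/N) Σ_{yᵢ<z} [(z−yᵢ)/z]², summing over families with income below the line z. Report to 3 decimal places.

Below the line: KSh 300,000, KSh 550,000, KSh 600,000, KSh 650,000 (q = 4 of N = 9).
Normalized shortfalls: (1250000−300000)/1250000 = 0.7600; (1250000−550000)/1250000 = 0.5600; (1250000−600000)/1250000 = 0.5200; (1250000−650000)/1250000 = 0.4800.
Squared: 0.5776; 0.3136; 0.2704; 0.2304.
Sum = 1.392000; P₂ = 1.392000 / 9 = 0.155.

0.155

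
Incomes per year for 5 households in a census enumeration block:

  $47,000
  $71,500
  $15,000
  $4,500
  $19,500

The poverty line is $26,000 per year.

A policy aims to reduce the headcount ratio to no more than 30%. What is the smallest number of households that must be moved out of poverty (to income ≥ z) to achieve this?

Currently q = 3 of N = 5 are below the line (H = 0.600).
A headcount ratio of at most 30% allows at most ⌊0.30 × 5⌋ = 1 poor households.
So at least 3 − 1 = 2 must be lifted.

2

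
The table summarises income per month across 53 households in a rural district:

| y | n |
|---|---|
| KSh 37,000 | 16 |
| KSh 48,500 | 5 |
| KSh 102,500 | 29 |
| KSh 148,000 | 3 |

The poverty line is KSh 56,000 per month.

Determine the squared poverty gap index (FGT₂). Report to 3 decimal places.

0.036

Below z: 16×KSh 37,000, 5×KSh 48,500 (q = 21 of N = 53).
Gap ratios (z−y)/z: (56000−37000)/56000 = 0.3393 (×16); (56000−48500)/56000 = 0.1339 (×5).
Squared: 0.1151 (×16); 0.0179 (×5).
Sum = 1.931521; P₂ = 1.931521 / 53 = 0.036.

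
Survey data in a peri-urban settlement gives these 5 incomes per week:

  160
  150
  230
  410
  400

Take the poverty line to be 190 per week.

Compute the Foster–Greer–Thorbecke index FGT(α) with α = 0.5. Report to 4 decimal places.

Below z: 150, 160 (q = 2 of N = 5).
Gap ratios (z−y)/z: (190−150)/190 = 0.2105; (190−160)/190 = 0.1579.
Raised to α = 0.5: 0.45883; 0.39736.
Sum = 0.856191; FGT(0.5) = 0.856191 / 5 = 0.1712.

0.1712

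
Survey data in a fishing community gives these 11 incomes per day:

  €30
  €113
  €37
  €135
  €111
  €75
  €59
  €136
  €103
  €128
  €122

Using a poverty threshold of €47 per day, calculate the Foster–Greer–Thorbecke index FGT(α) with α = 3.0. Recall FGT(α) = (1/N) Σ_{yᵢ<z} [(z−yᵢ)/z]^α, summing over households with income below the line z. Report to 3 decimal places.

Below the line: €30, €37 (q = 2 of N = 11).
Relative gaps: (47−30)/47 = 0.3617; (47−37)/47 = 0.2128.
Raised to α = 3.0: 0.04732; 0.00963.
Sum = 0.056953; FGT(3.0) = 0.056953 / 11 = 0.005.

0.005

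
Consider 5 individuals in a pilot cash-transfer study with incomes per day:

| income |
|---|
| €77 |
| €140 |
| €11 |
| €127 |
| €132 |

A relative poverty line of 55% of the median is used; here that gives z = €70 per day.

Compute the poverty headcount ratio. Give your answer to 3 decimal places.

1 of the 5 individuals have income below €70.
H = 1/5 = 0.200.

0.200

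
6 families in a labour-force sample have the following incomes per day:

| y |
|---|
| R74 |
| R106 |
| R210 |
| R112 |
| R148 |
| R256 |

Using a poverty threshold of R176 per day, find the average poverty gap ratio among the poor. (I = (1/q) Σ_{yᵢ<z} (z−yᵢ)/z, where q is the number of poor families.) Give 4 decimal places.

Below the line: R74, R106, R112, R148 (q = 4 of N = 6).
Shortfall ratios (z−y)/z: 0.5795, 0.3977, 0.3636, 0.1591; sum = 1.500000.
I averages over the q = 4 poor units only: 1.500000 / 4 = 0.3750.

0.3750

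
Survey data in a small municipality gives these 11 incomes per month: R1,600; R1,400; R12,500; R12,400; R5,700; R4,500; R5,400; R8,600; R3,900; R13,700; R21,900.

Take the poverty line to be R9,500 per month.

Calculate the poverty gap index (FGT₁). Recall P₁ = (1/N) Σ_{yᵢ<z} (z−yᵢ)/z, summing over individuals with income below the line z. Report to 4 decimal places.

0.3388

Incomes under z: R1,400, R1,600, R3,900, R4,500, R5,400, R5,700, R8,600 (q = 7 of N = 11).
Shortfall ratios: (9500−1400)/9500 = 0.8526; (9500−1600)/9500 = 0.8316; (9500−3900)/9500 = 0.5895; (9500−4500)/9500 = 0.5263; (9500−5400)/9500 = 0.4316; (9500−5700)/9500 = 0.4000; (9500−8600)/9500 = 0.0947.
Sum of shortfalls = 3.726316; P₁ averages over all N: 3.726316 / 11 = 0.3388.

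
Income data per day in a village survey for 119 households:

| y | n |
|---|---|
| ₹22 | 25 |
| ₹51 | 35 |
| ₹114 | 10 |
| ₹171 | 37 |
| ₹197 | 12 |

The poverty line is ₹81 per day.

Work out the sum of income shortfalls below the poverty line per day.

Incomes under z: 25×₹22, 35×₹51 (q = 60 of N = 119).
Individual gaps: 25×(81−22) = 1475; 35×(81−51) = 1050.
Aggregate gap = ₹2,525.

₹2,525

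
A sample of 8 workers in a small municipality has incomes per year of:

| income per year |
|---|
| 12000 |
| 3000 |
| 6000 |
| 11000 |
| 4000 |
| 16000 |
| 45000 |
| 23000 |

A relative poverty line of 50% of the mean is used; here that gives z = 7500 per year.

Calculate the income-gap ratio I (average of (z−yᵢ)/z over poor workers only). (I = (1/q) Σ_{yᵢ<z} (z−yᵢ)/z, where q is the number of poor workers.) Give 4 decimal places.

Incomes under z: 3000, 4000, 6000 (q = 3 of N = 8).
Relative gaps: 0.6000, 0.4667, 0.2000; sum = 1.266667.
The income-gap ratio divides by q (the poor only): 1.266667 / 3 = 0.4222.

0.4222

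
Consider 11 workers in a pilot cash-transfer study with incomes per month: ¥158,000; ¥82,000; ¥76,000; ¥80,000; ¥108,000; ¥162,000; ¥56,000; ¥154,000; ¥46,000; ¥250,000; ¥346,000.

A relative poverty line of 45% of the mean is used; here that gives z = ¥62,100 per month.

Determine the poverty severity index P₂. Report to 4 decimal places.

Below z: ¥46,000, ¥56,000 (q = 2 of N = 11).
Relative gaps: (62100−46000)/62100 = 0.2593; (62100−56000)/62100 = 0.0982.
Squared: 0.0672; 0.0096.
Sum = 0.076864; P₂ = 0.076864 / 11 = 0.0070.

0.0070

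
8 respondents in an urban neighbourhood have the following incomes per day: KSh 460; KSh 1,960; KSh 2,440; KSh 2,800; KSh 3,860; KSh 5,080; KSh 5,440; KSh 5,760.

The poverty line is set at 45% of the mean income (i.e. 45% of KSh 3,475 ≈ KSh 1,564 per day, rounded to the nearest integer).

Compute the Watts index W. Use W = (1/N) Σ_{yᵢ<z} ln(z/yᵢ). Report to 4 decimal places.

0.1530

Below z: KSh 460 (q = 1 of N = 8).
Log shortfalls: ln(1564/460) = 1.2238.
W = 1.223775 / 8 = 0.1530.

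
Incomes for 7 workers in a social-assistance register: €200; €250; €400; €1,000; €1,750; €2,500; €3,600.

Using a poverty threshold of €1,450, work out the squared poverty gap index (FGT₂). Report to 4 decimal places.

Below the line: €200, €250, €400, €1,000 (q = 4 of N = 7).
Normalized shortfalls: (1450−200)/1450 = 0.8621; (1450−250)/1450 = 0.8276; (1450−400)/1450 = 0.7241; (1450−1000)/1450 = 0.3103.
Squared: 0.7432; 0.6849; 0.5244; 0.0963.
Sum = 2.048751; P₂ = 2.048751 / 7 = 0.2927.

0.2927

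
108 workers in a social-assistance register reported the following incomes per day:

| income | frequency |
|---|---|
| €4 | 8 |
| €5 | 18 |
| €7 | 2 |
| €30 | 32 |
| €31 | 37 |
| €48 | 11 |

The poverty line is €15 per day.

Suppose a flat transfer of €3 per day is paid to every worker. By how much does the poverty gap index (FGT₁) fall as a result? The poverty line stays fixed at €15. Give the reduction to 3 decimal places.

Before: below the line — 8×€4, 18×€5, 2×€7; poverty gap index (FGT₁) = 0.17531.
After the €3 transfer: below the line — 8×€7, 18×€8, 2×€10; poverty gap index (FGT₁) = 0.12346.
Reduction = 0.17531 − 0.12346 = 0.052.

0.052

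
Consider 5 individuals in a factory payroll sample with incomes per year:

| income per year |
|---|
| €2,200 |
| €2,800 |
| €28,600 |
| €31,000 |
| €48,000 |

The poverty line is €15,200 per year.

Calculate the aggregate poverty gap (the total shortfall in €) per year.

Below z: €2,200, €2,800 (q = 2 of N = 5).
Individual gaps: 15200−2200 = 13000; 15200−2800 = 12400.
Aggregate gap = €25,400.

€25,400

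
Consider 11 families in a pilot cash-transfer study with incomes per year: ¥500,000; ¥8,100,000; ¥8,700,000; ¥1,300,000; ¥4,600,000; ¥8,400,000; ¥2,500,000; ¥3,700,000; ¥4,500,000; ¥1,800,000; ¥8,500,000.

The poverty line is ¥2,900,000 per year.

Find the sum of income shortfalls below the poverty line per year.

¥5,500,000

Poor units: ¥500,000, ¥1,300,000, ¥1,800,000, ¥2,500,000 (q = 4 of N = 11).
Individual gaps: 2900000−500000 = 2400000; 2900000−1300000 = 1600000; 2900000−1800000 = 1100000; 2900000−2500000 = 400000.
Aggregate gap = ¥5,500,000.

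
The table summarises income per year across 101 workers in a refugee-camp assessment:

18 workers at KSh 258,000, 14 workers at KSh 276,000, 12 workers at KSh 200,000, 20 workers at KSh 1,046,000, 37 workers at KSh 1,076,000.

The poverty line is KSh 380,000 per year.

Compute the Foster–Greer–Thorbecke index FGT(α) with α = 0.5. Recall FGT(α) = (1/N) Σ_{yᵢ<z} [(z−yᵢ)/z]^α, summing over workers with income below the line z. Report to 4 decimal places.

0.2553

Incomes under z: 12×KSh 200,000, 18×KSh 258,000, 14×KSh 276,000 (q = 44 of N = 101).
Shortfall ratios: (380000−200000)/380000 = 0.4737 (×12); (380000−258000)/380000 = 0.3211 (×18); (380000−276000)/380000 = 0.2737 (×14).
Raised to α = 0.5: 0.68825 (×12); 0.56662 (×18); 0.52315 (×14).
Sum = 25.782115; FGT(0.5) = 25.782115 / 101 = 0.2553.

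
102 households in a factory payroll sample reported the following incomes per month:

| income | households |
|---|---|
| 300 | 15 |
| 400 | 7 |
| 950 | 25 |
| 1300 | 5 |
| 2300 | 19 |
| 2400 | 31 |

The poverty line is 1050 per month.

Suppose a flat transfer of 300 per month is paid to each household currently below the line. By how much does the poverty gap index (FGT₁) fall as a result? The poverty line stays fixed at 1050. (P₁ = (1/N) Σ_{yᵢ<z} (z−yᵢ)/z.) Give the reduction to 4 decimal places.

Before: below the line — 15×300, 7×400, 25×950; poverty gap index (FGT₁) = 0.170868.
After the 300 transfer: below the line — 15×600, 7×700; poverty gap index (FGT₁) = 0.085901.
Reduction = 0.170868 − 0.085901 = 0.0850.

0.0850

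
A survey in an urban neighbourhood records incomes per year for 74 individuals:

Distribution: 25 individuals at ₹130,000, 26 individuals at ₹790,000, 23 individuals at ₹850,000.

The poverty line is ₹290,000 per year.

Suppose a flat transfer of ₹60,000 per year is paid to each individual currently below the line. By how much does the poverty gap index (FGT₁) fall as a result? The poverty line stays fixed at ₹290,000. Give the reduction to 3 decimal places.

Before: below the line — 25×₹130,000; poverty gap index (FGT₁) = 0.18639.
After the ₹60,000 transfer: below the line — 25×₹190,000; poverty gap index (FGT₁) = 0.11650.
Reduction = 0.18639 − 0.11650 = 0.070.

0.070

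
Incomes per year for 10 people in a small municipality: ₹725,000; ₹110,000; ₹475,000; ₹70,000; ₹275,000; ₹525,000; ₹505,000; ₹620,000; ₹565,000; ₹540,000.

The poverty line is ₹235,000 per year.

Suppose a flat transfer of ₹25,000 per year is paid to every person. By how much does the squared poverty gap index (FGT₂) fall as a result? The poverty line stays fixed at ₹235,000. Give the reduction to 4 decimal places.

0.0240

Before: below the line — ₹70,000, ₹110,000; squared poverty gap index (FGT₂) = 0.077592.
After the ₹25,000 transfer: below the line — ₹95,000, ₹135,000; squared poverty gap index (FGT₂) = 0.053599.
Reduction = 0.077592 − 0.053599 = 0.0240.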